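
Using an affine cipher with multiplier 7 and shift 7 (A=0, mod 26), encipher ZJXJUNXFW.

ASMSRUMQF

Z(25): 7·25+7=182≡0 → A
J(9): 7·9+7=70≡18 → S
X(23): 7·23+7=168≡12 → M
J(9): 7·9+7=70≡18 → S
U(20): 7·20+7=147≡17 → R
N(13): 7·13+7=98≡20 → U
X(23): 7·23+7=168≡12 → M
F(5): 7·5+7=42≡16 → Q
W(22): 7·22+7=161≡5 → F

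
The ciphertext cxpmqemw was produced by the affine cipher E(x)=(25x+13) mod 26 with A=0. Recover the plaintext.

lqybxjbr

The inverse of 25 mod 26 is 25, since 25·25=625≡1. Apply D(y)=25·(y−13) mod 26:
c(2): 25·(2−13)=-275≡11 → l
x(23): 25·(23−13)=250≡16 → q
p(15): 25·(15−13)=50≡24 → y
m(12): 25·(12−13)=-25≡1 → b
q(16): 25·(16−13)=75≡23 → x
e(4): 25·(4−13)=-225≡9 → j
m(12): 25·(12−13)=-25≡1 → b
w(22): 25·(22−13)=225≡17 → r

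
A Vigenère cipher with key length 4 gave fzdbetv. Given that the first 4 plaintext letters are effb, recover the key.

buya

Subtract each crib letter from the matching ciphertext letter (mod 26):
f(5)−e(4)=1 → b
z(25)−f(5)=20 → u
d(3)−f(5)=-2≡24 → y
b(1)−b(1)=0 → a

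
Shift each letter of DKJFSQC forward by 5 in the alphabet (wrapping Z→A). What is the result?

IPOKXVH

D(3): 3+5=8 → I
K(10): 10+5=15 → P
J(9): 9+5=14 → O
F(5): 5+5=10 → K
S(18): 18+5=23 → X
Q(16): 16+5=21 → V
C(2): 2+5=7 → H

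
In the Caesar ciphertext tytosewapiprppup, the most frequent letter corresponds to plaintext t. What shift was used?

22

The most frequent ciphertext letter is p (appears 5 times).
p is position 15; t is position 19.
Shift = -4≡22.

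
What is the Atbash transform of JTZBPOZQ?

J(9) → Q(16)
T(19) → G(6)
Z(25) → A(0)
B(1) → Y(24)
P(15) → K(10)
O(14) → L(11)
Z(25) → A(0)
Q(16) → J(9)

QGAYKLAJ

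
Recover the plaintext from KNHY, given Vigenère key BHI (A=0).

JGZX

Repeat the key across the ciphertext: BHIB
K(10)−B(1): 9 → J
N(13)−H(7): 6 → G
H(7)−I(8): -1≡25 → Z
Y(24)−B(1): 23 → X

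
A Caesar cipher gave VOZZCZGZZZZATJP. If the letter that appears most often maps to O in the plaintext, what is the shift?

The most frequent ciphertext letter is Z (appears 7 times).
Z is position 25; O is position 14.
Shift = 11.

11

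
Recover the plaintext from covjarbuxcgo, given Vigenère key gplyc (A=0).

Repeat the key across the ciphertext: gplycgplycgp
c(2)−g(6): -4≡22 → w
o(14)−p(15): -1≡25 → z
v(21)−l(11): 10 → k
j(9)−y(24): -15≡11 → l
a(0)−c(2): -2≡24 → y
r(17)−g(6): 11 → l
b(1)−p(15): -14≡12 → m
u(20)−l(11): 9 → j
x(23)−y(24): -1≡25 → z
c(2)−c(2): 0 → a
g(6)−g(6): 0 → a
o(14)−p(15): -1≡25 → z

wzklylmjzaaz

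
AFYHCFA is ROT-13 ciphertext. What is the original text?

NSLUPSN

A(0): 0−13=-13≡13 → N
F(5): 5−13=-8≡18 → S
Y(24): 24−13=11 → L
H(7): 7−13=-6≡20 → U
C(2): 2−13=-11≡15 → P
F(5): 5−13=-8≡18 → S
A(0): 0−13=-13≡13 → N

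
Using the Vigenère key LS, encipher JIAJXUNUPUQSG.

UALBIMYMAMBKR

Repeat the key across the message: LSLSLSLSLSLSL
J(9)+L(11): 20 → U
I(8)+S(18): 26≡0 → A
A(0)+L(11): 11 → L
J(9)+S(18): 27≡1 → B
X(23)+L(11): 34≡8 → I
U(20)+S(18): 38≡12 → M
N(13)+L(11): 24 → Y
U(20)+S(18): 38≡12 → M
P(15)+L(11): 26≡0 → A
U(20)+S(18): 38≡12 → M
Q(16)+L(11): 27≡1 → B
S(18)+S(18): 36≡10 → K
G(6)+L(11): 17 → R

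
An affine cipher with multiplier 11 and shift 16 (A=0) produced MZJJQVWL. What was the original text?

CPXXARKJ

The inverse of 11 mod 26 is 19, since 11·19=209≡1. Apply D(y)=19·(y−16) mod 26:
M(12): 19·(12−16)=-76≡2 → C
Z(25): 19·(25−16)=171≡15 → P
J(9): 19·(9−16)=-133≡23 → X
J(9): 19·(9−16)=-133≡23 → X
Q(16): 19·(16−16)=0 → A
V(21): 19·(21−16)=95≡17 → R
W(22): 19·(22−16)=114≡10 → K
L(11): 19·(11−16)=-95≡9 → J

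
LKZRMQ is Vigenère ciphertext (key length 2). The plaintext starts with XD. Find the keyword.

Subtract each crib letter from the matching ciphertext letter (mod 26):
L(11)−X(23)=-12≡14 → O
K(10)−D(3)=7 → H

OH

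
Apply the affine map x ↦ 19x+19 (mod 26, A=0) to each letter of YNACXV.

Y(24): 19·24+19=475≡7 → H
N(13): 19·13+19=266≡6 → G
A(0): 19·0+19=19 → T
C(2): 19·2+19=57≡5 → F
X(23): 19·23+19=456≡14 → O
V(21): 19·21+19=418≡2 → C

HGTFOC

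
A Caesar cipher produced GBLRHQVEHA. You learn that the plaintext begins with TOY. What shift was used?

13

From the crib: G(6)−T(19)=-13≡13, so the shift is 13.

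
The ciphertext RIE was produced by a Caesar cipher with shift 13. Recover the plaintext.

R(17): 17−13=4 → E
I(8): 8−13=-5≡21 → V
E(4): 4−13=-9≡17 → R

EVR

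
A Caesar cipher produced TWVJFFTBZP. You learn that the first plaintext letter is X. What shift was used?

From the crib: T(19)−X(23)=-4≡22, so the shift is 22.

22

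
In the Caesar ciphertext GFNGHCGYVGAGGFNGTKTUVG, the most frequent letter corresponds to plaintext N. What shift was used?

The most frequent ciphertext letter is G (appears 8 times).
G is position 6; N is position 13.
Shift = -7≡19.

19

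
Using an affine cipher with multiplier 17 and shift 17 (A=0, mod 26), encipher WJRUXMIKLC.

W(22): 17·22+17=391≡1 → B
J(9): 17·9+17=170≡14 → O
R(17): 17·17+17=306≡20 → U
U(20): 17·20+17=357≡19 → T
X(23): 17·23+17=408≡18 → S
M(12): 17·12+17=221≡13 → N
I(8): 17·8+17=153≡23 → X
K(10): 17·10+17=187≡5 → F
L(11): 17·11+17=204≡22 → W
C(2): 17·2+17=51≡25 → Z

BOUTSNXFWZ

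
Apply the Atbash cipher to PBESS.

KYVHH

P(15) → K(10)
B(1) → Y(24)
E(4) → V(21)
S(18) → H(7)
S(18) → H(7)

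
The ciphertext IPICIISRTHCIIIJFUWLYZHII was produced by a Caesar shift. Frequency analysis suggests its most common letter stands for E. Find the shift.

The most frequent ciphertext letter is I (appears 9 times).
I is position 8; E is position 4.
Shift = 4.

4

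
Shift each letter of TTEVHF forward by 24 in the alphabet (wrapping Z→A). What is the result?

T(19): 19+24=43≡17 → R
T(19): 19+24=43≡17 → R
E(4): 4+24=28≡2 → C
V(21): 21+24=45≡19 → T
H(7): 7+24=31≡5 → F
F(5): 5+24=29≡3 → D

RRCTFD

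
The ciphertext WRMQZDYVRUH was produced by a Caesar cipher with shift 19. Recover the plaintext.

DYTXGKFCYBO

W(22): 22−19=3 → D
R(17): 17−19=-2≡24 → Y
M(12): 12−19=-7≡19 → T
Q(16): 16−19=-3≡23 → X
Z(25): 25−19=6 → G
D(3): 3−19=-16≡10 → K
Y(24): 24−19=5 → F
V(21): 21−19=2 → C
R(17): 17−19=-2≡24 → Y
U(20): 20−19=1 → B
H(7): 7−19=-12≡14 → O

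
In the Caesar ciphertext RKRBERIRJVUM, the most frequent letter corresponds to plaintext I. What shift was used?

The most frequent ciphertext letter is R (appears 4 times).
R is position 17; I is position 8.
Shift = 9.

9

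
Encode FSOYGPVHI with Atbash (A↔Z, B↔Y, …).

UHLBTKESR

F(5) → U(20)
S(18) → H(7)
O(14) → L(11)
Y(24) → B(1)
G(6) → T(19)
P(15) → K(10)
V(21) → E(4)
H(7) → S(18)
I(8) → R(17)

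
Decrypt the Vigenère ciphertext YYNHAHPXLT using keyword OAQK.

Repeat the key across the ciphertext: OAQKOAQKOA
Y(24)−O(14): 10 → K
Y(24)−A(0): 24 → Y
N(13)−Q(16): -3≡23 → X
H(7)−K(10): -3≡23 → X
A(0)−O(14): -14≡12 → M
H(7)−A(0): 7 → H
P(15)−Q(16): -1≡25 → Z
X(23)−K(10): 13 → N
L(11)−O(14): -3≡23 → X
T(19)−A(0): 19 → T

KYXXMHZNXT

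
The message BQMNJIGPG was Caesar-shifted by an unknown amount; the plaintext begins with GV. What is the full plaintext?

From the crib: B(1)−G(6)=-5≡21, so the shift is 21.
Subtract 21 from each ciphertext letter:
B(1): 1−21=-20≡6 → G
Q(16): 16−21=-5≡21 → V
M(12): 12−21=-9≡17 → R
N(13): 13−21=-8≡18 → S
J(9): 9−21=-12≡14 → O
I(8): 8−21=-13≡13 → N
G(6): 6−21=-15≡11 → L
P(15): 15−21=-6≡20 → U
G(6): 6−21=-15≡11 → L

GVRSONLUL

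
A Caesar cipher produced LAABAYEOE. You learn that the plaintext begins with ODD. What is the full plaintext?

ODDEDBHRH

From the crib: L(11)−O(14)=-3≡23, so the shift is 23.
Subtract 23 from each ciphertext letter:
L(11): 11−23=-12≡14 → O
A(0): 0−23=-23≡3 → D
A(0): 0−23=-23≡3 → D
B(1): 1−23=-22≡4 → E
A(0): 0−23=-23≡3 → D
Y(24): 24−23=1 → B
E(4): 4−23=-19≡7 → H
O(14): 14−23=-9≡17 → R
E(4): 4−23=-19≡7 → H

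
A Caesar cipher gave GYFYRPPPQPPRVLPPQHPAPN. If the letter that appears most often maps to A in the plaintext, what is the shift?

The most frequent ciphertext letter is P (appears 9 times).
P is position 15; A is position 0.
Shift = 15.

15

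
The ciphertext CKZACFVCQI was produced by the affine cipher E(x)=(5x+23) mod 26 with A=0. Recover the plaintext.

The inverse of 5 mod 26 is 21, since 5·21=105≡1. Apply D(y)=21·(y−23) mod 26:
C(2): 21·(2−23)=-441≡1 → B
K(10): 21·(10−23)=-273≡13 → N
Z(25): 21·(25−23)=42≡16 → Q
A(0): 21·(0−23)=-483≡11 → L
C(2): 21·(2−23)=-441≡1 → B
F(5): 21·(5−23)=-378≡12 → M
V(21): 21·(21−23)=-42≡10 → K
C(2): 21·(2−23)=-441≡1 → B
Q(16): 21·(16−23)=-147≡9 → J
I(8): 21·(8−23)=-315≡23 → X

BNQLBMKBJX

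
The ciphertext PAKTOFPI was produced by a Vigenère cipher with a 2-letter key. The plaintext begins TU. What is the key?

Subtract each crib letter from the matching ciphertext letter (mod 26):
P(15)−T(19)=-4≡22 → W
A(0)−U(20)=-20≡6 → G

WG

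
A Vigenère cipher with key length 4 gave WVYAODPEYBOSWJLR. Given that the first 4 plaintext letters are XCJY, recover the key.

Subtract each crib letter from the matching ciphertext letter (mod 26):
W(22)−X(23)=-1≡25 → Z
V(21)−C(2)=19 → T
Y(24)−J(9)=15 → P
A(0)−Y(24)=-24≡2 → C

ZTPC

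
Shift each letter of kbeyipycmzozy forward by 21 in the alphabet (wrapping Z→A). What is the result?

k(10): 10+21=31≡5 → f
b(1): 1+21=22 → w
e(4): 4+21=25 → z
y(24): 24+21=45≡19 → t
i(8): 8+21=29≡3 → d
p(15): 15+21=36≡10 → k
y(24): 24+21=45≡19 → t
c(2): 2+21=23 → x
m(12): 12+21=33≡7 → h
z(25): 25+21=46≡20 → u
o(14): 14+21=35≡9 → j
z(25): 25+21=46≡20 → u
y(24): 24+21=45≡19 → t

fwztdktxhujut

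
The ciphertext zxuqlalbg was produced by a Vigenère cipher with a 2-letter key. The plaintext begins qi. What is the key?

jp

Subtract each crib letter from the matching ciphertext letter (mod 26):
z(25)−q(16)=9 → j
x(23)−i(8)=15 → p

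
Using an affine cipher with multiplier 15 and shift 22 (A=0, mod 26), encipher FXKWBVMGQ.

TDQOLZUIC

F(5): 15·5+22=97≡19 → T
X(23): 15·23+22=367≡3 → D
K(10): 15·10+22=172≡16 → Q
W(22): 15·22+22=352≡14 → O
B(1): 15·1+22=37≡11 → L
V(21): 15·21+22=337≡25 → Z
M(12): 15·12+22=202≡20 → U
G(6): 15·6+22=112≡8 → I
Q(16): 15·16+22=262≡2 → C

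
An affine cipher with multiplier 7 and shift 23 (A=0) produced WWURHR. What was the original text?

The inverse of 7 mod 26 is 15, since 7·15=105≡1. Apply D(y)=15·(y−23) mod 26:
W(22): 15·(22−23)=-15≡11 → L
W(22): 15·(22−23)=-15≡11 → L
U(20): 15·(20−23)=-45≡7 → H
R(17): 15·(17−23)=-90≡14 → O
H(7): 15·(7−23)=-240≡20 → U
R(17): 15·(17−23)=-90≡14 → O

LLHOUO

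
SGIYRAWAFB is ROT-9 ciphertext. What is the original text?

JXZPIRNRWS

S(18): 18−9=9 → J
G(6): 6−9=-3≡23 → X
I(8): 8−9=-1≡25 → Z
Y(24): 24−9=15 → P
R(17): 17−9=8 → I
A(0): 0−9=-9≡17 → R
W(22): 22−9=13 → N
A(0): 0−9=-9≡17 → R
F(5): 5−9=-4≡22 → W
B(1): 1−9=-8≡18 → S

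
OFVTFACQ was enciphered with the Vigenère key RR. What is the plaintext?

XOECOJLZ

Repeat the key across the ciphertext: RRRRRRRR
O(14)−R(17): -3≡23 → X
F(5)−R(17): -12≡14 → O
V(21)−R(17): 4 → E
T(19)−R(17): 2 → C
F(5)−R(17): -12≡14 → O
A(0)−R(17): -17≡9 → J
C(2)−R(17): -15≡11 → L
Q(16)−R(17): -1≡25 → Z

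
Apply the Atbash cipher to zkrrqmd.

z(25) → a(0)
k(10) → p(15)
r(17) → i(8)
r(17) → i(8)
q(16) → j(9)
m(12) → n(13)
d(3) → w(22)

apiijnw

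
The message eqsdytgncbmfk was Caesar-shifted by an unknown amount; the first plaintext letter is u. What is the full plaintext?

From the crib: e(4)−u(20)=-16≡10, so the shift is 10.
Subtract 10 from each ciphertext letter:
e(4): 4−10=-6≡20 → u
q(16): 16−10=6 → g
s(18): 18−10=8 → i
d(3): 3−10=-7≡19 → t
y(24): 24−10=14 → o
t(19): 19−10=9 → j
g(6): 6−10=-4≡22 → w
n(13): 13−10=3 → d
c(2): 2−10=-8≡18 → s
b(1): 1−10=-9≡17 → r
m(12): 12−10=2 → c
f(5): 5−10=-5≡21 → v
k(10): 10−10=0 → a

ugitojwdsrcva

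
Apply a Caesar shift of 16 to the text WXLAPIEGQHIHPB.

W(22): 22+16=38≡12 → M
X(23): 23+16=39≡13 → N
L(11): 11+16=27≡1 → B
A(0): 0+16=16 → Q
P(15): 15+16=31≡5 → F
I(8): 8+16=24 → Y
E(4): 4+16=20 → U
G(6): 6+16=22 → W
Q(16): 16+16=32≡6 → G
H(7): 7+16=23 → X
I(8): 8+16=24 → Y
H(7): 7+16=23 → X
P(15): 15+16=31≡5 → F
B(1): 1+16=17 → R

MNBQFYUWGXYXFR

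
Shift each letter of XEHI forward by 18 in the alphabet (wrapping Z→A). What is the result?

X(23): 23+18=41≡15 → P
E(4): 4+18=22 → W
H(7): 7+18=25 → Z
I(8): 8+18=26≡0 → A

PWZA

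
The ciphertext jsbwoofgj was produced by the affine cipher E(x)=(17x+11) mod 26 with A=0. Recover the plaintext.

gfetrrspg

The inverse of 17 mod 26 is 23, since 17·23=391≡1. Apply D(y)=23·(y−11) mod 26:
j(9): 23·(9−11)=-46≡6 → g
s(18): 23·(18−11)=161≡5 → f
b(1): 23·(1−11)=-230≡4 → e
w(22): 23·(22−11)=253≡19 → t
o(14): 23·(14−11)=69≡17 → r
o(14): 23·(14−11)=69≡17 → r
f(5): 23·(5−11)=-138≡18 → s
g(6): 23·(6−11)=-115≡15 → p
j(9): 23·(9−11)=-46≡6 → g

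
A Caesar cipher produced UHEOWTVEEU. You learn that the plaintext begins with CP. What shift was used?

From the crib: U(20)−C(2)=18, so the shift is 18.

18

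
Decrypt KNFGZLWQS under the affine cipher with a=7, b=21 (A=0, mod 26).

RKUJIGPDH

The inverse of 7 mod 26 is 15, since 7·15=105≡1. Apply D(y)=15·(y−21) mod 26:
K(10): 15·(10−21)=-165≡17 → R
N(13): 15·(13−21)=-120≡10 → K
F(5): 15·(5−21)=-240≡20 → U
G(6): 15·(6−21)=-225≡9 → J
Z(25): 15·(25−21)=60≡8 → I
L(11): 15·(11−21)=-150≡6 → G
W(22): 15·(22−21)=15 → P
Q(16): 15·(16−21)=-75≡3 → D
S(18): 15·(18−21)=-45≡7 → H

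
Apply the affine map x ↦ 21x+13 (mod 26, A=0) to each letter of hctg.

edwj

h(7): 21·7+13=160≡4 → e
c(2): 21·2+13=55≡3 → d
t(19): 21·19+13=412≡22 → w
g(6): 21·6+13=139≡9 → j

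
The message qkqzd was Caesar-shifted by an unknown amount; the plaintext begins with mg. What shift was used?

From the crib: q(16)−m(12)=4, so the shift is 4.

4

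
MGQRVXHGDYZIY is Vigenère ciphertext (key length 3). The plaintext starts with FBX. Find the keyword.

HFT

Subtract each crib letter from the matching ciphertext letter (mod 26):
M(12)−F(5)=7 → H
G(6)−B(1)=5 → F
Q(16)−X(23)=-7≡19 → T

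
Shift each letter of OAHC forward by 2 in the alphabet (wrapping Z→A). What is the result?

O(14): 14+2=16 → Q
A(0): 0+2=2 → C
H(7): 7+2=9 → J
C(2): 2+2=4 → E

QCJE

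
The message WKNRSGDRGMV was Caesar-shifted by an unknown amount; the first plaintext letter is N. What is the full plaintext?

From the crib: W(22)−N(13)=9, so the shift is 9.
Subtract 9 from each ciphertext letter:
W(22): 22−9=13 → N
K(10): 10−9=1 → B
N(13): 13−9=4 → E
R(17): 17−9=8 → I
S(18): 18−9=9 → J
G(6): 6−9=-3≡23 → X
D(3): 3−9=-6≡20 → U
R(17): 17−9=8 → I
G(6): 6−9=-3≡23 → X
M(12): 12−9=3 → D
V(21): 21−9=12 → M

NBEIJXUIXDM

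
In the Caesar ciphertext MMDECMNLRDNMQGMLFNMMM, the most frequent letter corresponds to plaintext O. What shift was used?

24

The most frequent ciphertext letter is M (appears 8 times).
M is position 12; O is position 14.
Shift = -2≡24.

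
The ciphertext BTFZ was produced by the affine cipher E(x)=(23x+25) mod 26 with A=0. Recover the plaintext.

The inverse of 23 mod 26 is 17, since 23·17=391≡1. Apply D(y)=17·(y−25) mod 26:
B(1): 17·(1−25)=-408≡8 → I
T(19): 17·(19−25)=-102≡2 → C
F(5): 17·(5−25)=-340≡24 → Y
Z(25): 17·(25−25)=0 → A

ICYA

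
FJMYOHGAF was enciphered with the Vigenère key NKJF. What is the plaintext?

Repeat the key across the ciphertext: NKJFNKJFN
F(5)−N(13): -8≡18 → S
J(9)−K(10): -1≡25 → Z
M(12)−J(9): 3 → D
Y(24)−F(5): 19 → T
O(14)−N(13): 1 → B
H(7)−K(10): -3≡23 → X
G(6)−J(9): -3≡23 → X
A(0)−F(5): -5≡21 → V
F(5)−N(13): -8≡18 → S

SZDTBXXVS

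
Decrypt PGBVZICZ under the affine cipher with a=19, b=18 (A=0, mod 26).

The inverse of 19 mod 26 is 11, since 19·11=209≡1. Apply D(y)=11·(y−18) mod 26:
P(15): 11·(15−18)=-33≡19 → T
G(6): 11·(6−18)=-132≡24 → Y
B(1): 11·(1−18)=-187≡21 → V
V(21): 11·(21−18)=33≡7 → H
Z(25): 11·(25−18)=77≡25 → Z
I(8): 11·(8−18)=-110≡20 → U
C(2): 11·(2−18)=-176≡6 → G
Z(25): 11·(25−18)=77≡25 → Z

TYVHZUGZ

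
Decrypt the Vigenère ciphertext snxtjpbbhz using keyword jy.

jpovarsdyb

Repeat the key across the ciphertext: jyjyjyjyjy
s(18)−j(9): 9 → j
n(13)−y(24): -11≡15 → p
x(23)−j(9): 14 → o
t(19)−y(24): -5≡21 → v
j(9)−j(9): 0 → a
p(15)−y(24): -9≡17 → r
b(1)−j(9): -8≡18 → s
b(1)−y(24): -23≡3 → d
h(7)−j(9): -2≡24 → y
z(25)−y(24): 1 → b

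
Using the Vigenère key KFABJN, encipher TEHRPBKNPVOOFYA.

DJHSYOUSPWXBPDA

Repeat the key across the message: KFABJNKFABJNKFA
T(19)+K(10): 29≡3 → D
E(4)+F(5): 9 → J
H(7)+A(0): 7 → H
R(17)+B(1): 18 → S
P(15)+J(9): 24 → Y
B(1)+N(13): 14 → O
K(10)+K(10): 20 → U
N(13)+F(5): 18 → S
P(15)+A(0): 15 → P
V(21)+B(1): 22 → W
O(14)+J(9): 23 → X
O(14)+N(13): 27≡1 → B
F(5)+K(10): 15 → P
Y(24)+F(5): 29≡3 → D
A(0)+A(0): 0 → A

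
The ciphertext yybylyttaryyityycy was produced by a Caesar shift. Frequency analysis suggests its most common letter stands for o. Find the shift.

The most frequent ciphertext letter is y (appears 9 times).
y is position 24; o is position 14.
Shift = 10.

10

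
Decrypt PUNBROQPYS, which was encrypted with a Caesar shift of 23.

P(15): 15−23=-8≡18 → S
U(20): 20−23=-3≡23 → X
N(13): 13−23=-10≡16 → Q
B(1): 1−23=-22≡4 → E
R(17): 17−23=-6≡20 → U
O(14): 14−23=-9≡17 → R
Q(16): 16−23=-7≡19 → T
P(15): 15−23=-8≡18 → S
Y(24): 24−23=1 → B
S(18): 18−23=-5≡21 → V

SXQEURTSBV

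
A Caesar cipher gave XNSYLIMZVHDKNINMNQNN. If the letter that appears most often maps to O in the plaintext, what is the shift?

25

The most frequent ciphertext letter is N (appears 6 times).
N is position 13; O is position 14.
Shift = -1≡25.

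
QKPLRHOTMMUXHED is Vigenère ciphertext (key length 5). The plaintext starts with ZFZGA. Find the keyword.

RFQFR

Subtract each crib letter from the matching ciphertext letter (mod 26):
Q(16)−Z(25)=-9≡17 → R
K(10)−F(5)=5 → F
P(15)−Z(25)=-10≡16 → Q
L(11)−G(6)=5 → F
R(17)−A(0)=17 → R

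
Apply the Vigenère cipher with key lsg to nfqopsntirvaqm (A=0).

yxwzhyylocngbe

Repeat the key across the message: lsglsglsglsgls
n(13)+l(11): 24 → y
f(5)+s(18): 23 → x
q(16)+g(6): 22 → w
o(14)+l(11): 25 → z
p(15)+s(18): 33≡7 → h
s(18)+g(6): 24 → y
n(13)+l(11): 24 → y
t(19)+s(18): 37≡11 → l
i(8)+g(6): 14 → o
r(17)+l(11): 28≡2 → c
v(21)+s(18): 39≡13 → n
a(0)+g(6): 6 → g
q(16)+l(11): 27≡1 → b
m(12)+s(18): 30≡4 → e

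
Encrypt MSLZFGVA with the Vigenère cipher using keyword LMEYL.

XEPXQRHE

Repeat the key across the message: LMEYLLME
M(12)+L(11): 23 → X
S(18)+M(12): 30≡4 → E
L(11)+E(4): 15 → P
Z(25)+Y(24): 49≡23 → X
F(5)+L(11): 16 → Q
G(6)+L(11): 17 → R
V(21)+M(12): 33≡7 → H
A(0)+E(4): 4 → E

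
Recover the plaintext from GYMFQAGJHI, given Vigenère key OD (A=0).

Repeat the key across the ciphertext: ODODODODOD
G(6)−O(14): -8≡18 → S
Y(24)−D(3): 21 → V
M(12)−O(14): -2≡24 → Y
F(5)−D(3): 2 → C
Q(16)−O(14): 2 → C
A(0)−D(3): -3≡23 → X
G(6)−O(14): -8≡18 → S
J(9)−D(3): 6 → G
H(7)−O(14): -7≡19 → T
I(8)−D(3): 5 → F

SVYCCXSGTF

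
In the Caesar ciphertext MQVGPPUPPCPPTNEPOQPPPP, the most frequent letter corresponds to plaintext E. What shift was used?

The most frequent ciphertext letter is P (appears 11 times).
P is position 15; E is position 4.
Shift = 11.

11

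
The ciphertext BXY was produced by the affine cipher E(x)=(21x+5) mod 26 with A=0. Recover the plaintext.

GMR

The inverse of 21 mod 26 is 5, since 21·5=105≡1. Apply D(y)=5·(y−5) mod 26:
B(1): 5·(1−5)=-20≡6 → G
X(23): 5·(23−5)=90≡12 → M
Y(24): 5·(24−5)=95≡17 → R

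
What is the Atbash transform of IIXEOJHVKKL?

RRCVLQSEPPO

I(8) → R(17)
I(8) → R(17)
X(23) → C(2)
E(4) → V(21)
O(14) → L(11)
J(9) → Q(16)
H(7) → S(18)
V(21) → E(4)
K(10) → P(15)
K(10) → P(15)
L(11) → O(14)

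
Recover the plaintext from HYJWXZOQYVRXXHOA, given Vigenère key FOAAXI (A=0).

Repeat the key across the ciphertext: FOAAXIFOAAXIFOAA
H(7)−F(5): 2 → C
Y(24)−O(14): 10 → K
J(9)−A(0): 9 → J
W(22)−A(0): 22 → W
X(23)−X(23): 0 → A
Z(25)−I(8): 17 → R
O(14)−F(5): 9 → J
Q(16)−O(14): 2 → C
Y(24)−A(0): 24 → Y
V(21)−A(0): 21 → V
R(17)−X(23): -6≡20 → U
X(23)−I(8): 15 → P
X(23)−F(5): 18 → S
H(7)−O(14): -7≡19 → T
O(14)−A(0): 14 → O
A(0)−A(0): 0 → A

CKJWARJCYVUPSTOA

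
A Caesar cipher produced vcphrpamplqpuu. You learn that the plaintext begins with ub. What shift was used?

From the crib: v(21)−u(20)=1, so the shift is 1.

1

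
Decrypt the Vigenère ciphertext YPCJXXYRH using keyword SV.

GUKOFCGWP

Repeat the key across the ciphertext: SVSVSVSVS
Y(24)−S(18): 6 → G
P(15)−V(21): -6≡20 → U
C(2)−S(18): -16≡10 → K
J(9)−V(21): -12≡14 → O
X(23)−S(18): 5 → F
X(23)−V(21): 2 → C
Y(24)−S(18): 6 → G
R(17)−V(21): -4≡22 → W
H(7)−S(18): -11≡15 → P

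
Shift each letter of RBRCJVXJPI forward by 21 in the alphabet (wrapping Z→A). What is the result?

MWMXEQSEKD

R(17): 17+21=38≡12 → M
B(1): 1+21=22 → W
R(17): 17+21=38≡12 → M
C(2): 2+21=23 → X
J(9): 9+21=30≡4 → E
V(21): 21+21=42≡16 → Q
X(23): 23+21=44≡18 → S
J(9): 9+21=30≡4 → E
P(15): 15+21=36≡10 → K
I(8): 8+21=29≡3 → D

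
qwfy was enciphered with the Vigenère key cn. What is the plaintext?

Repeat the key across the ciphertext: cncn
q(16)−c(2): 14 → o
w(22)−n(13): 9 → j
f(5)−c(2): 3 → d
y(24)−n(13): 11 → l

ojdl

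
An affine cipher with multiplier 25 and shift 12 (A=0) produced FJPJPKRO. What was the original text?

HDXDXCVY

The inverse of 25 mod 26 is 25, since 25·25=625≡1. Apply D(y)=25·(y−12) mod 26:
F(5): 25·(5−12)=-175≡7 → H
J(9): 25·(9−12)=-75≡3 → D
P(15): 25·(15−12)=75≡23 → X
J(9): 25·(9−12)=-75≡3 → D
P(15): 25·(15−12)=75≡23 → X
K(10): 25·(10−12)=-50≡2 → C
R(17): 25·(17−12)=125≡21 → V
O(14): 25·(14−12)=50≡24 → Y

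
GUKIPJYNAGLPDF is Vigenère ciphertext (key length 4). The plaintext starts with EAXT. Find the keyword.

Subtract each crib letter from the matching ciphertext letter (mod 26):
G(6)−E(4)=2 → C
U(20)−A(0)=20 → U
K(10)−X(23)=-13≡13 → N
I(8)−T(19)=-11≡15 → P

CUNP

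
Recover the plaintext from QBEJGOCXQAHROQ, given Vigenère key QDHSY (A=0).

AYXRIYZQYCROHY

Repeat the key across the ciphertext: QDHSYQDHSYQDHS
Q(16)−Q(16): 0 → A
B(1)−D(3): -2≡24 → Y
E(4)−H(7): -3≡23 → X
J(9)−S(18): -9≡17 → R
G(6)−Y(24): -18≡8 → I
O(14)−Q(16): -2≡24 → Y
C(2)−D(3): -1≡25 → Z
X(23)−H(7): 16 → Q
Q(16)−S(18): -2≡24 → Y
A(0)−Y(24): -24≡2 → C
H(7)−Q(16): -9≡17 → R
R(17)−D(3): 14 → O
O(14)−H(7): 7 → H
Q(16)−S(18): -2≡24 → Y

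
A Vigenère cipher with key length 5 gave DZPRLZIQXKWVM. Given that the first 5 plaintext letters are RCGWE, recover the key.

MXJVH

Subtract each crib letter from the matching ciphertext letter (mod 26):
D(3)−R(17)=-14≡12 → M
Z(25)−C(2)=23 → X
P(15)−G(6)=9 → J
R(17)−W(22)=-5≡21 → V
L(11)−E(4)=7 → H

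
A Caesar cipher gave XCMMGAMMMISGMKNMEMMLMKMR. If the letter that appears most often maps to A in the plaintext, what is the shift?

The most frequent ciphertext letter is M (appears 11 times).
M is position 12; A is position 0.
Shift = 12.

12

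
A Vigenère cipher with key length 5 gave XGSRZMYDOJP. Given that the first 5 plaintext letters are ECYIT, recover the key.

TEUJG

Subtract each crib letter from the matching ciphertext letter (mod 26):
X(23)−E(4)=19 → T
G(6)−C(2)=4 → E
S(18)−Y(24)=-6≡20 → U
R(17)−I(8)=9 → J
Z(25)−T(19)=6 → G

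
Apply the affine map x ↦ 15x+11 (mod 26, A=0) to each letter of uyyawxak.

zhhldslf

u(20): 15·20+11=311≡25 → z
y(24): 15·24+11=371≡7 → h
y(24): 15·24+11=371≡7 → h
a(0): 15·0+11=11 → l
w(22): 15·22+11=341≡3 → d
x(23): 15·23+11=356≡18 → s
a(0): 15·0+11=11 → l
k(10): 15·10+11=161≡5 → f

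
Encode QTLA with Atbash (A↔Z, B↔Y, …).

JGOZ

Q(16) → J(9)
T(19) → G(6)
L(11) → O(14)
A(0) → Z(25)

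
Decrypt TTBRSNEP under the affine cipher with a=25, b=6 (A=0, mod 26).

NNFPOTCR

The inverse of 25 mod 26 is 25, since 25·25=625≡1. Apply D(y)=25·(y−6) mod 26:
T(19): 25·(19−6)=325≡13 → N
T(19): 25·(19−6)=325≡13 → N
B(1): 25·(1−6)=-125≡5 → F
R(17): 25·(17−6)=275≡15 → P
S(18): 25·(18−6)=300≡14 → O
N(13): 25·(13−6)=175≡19 → T
E(4): 25·(4−6)=-50≡2 → C
P(15): 25·(15−6)=225≡17 → R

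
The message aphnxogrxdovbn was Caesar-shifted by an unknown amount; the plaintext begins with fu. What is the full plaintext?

fumsctlwcitags

From the crib: a(0)−f(5)=-5≡21, so the shift is 21.
Subtract 21 from each ciphertext letter:
a(0): 0−21=-21≡5 → f
p(15): 15−21=-6≡20 → u
h(7): 7−21=-14≡12 → m
n(13): 13−21=-8≡18 → s
x(23): 23−21=2 → c
o(14): 14−21=-7≡19 → t
g(6): 6−21=-15≡11 → l
r(17): 17−21=-4≡22 → w
x(23): 23−21=2 → c
d(3): 3−21=-18≡8 → i
o(14): 14−21=-7≡19 → t
v(21): 21−21=0 → a
b(1): 1−21=-20≡6 → g
n(13): 13−21=-8≡18 → s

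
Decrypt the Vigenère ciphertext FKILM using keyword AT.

FRISM

Repeat the key across the ciphertext: ATATA
F(5)−A(0): 5 → F
K(10)−T(19): -9≡17 → R
I(8)−A(0): 8 → I
L(11)−T(19): -8≡18 → S
M(12)−A(0): 12 → M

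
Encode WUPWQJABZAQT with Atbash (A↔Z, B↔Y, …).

W(22) → D(3)
U(20) → F(5)
P(15) → K(10)
W(22) → D(3)
Q(16) → J(9)
J(9) → Q(16)
A(0) → Z(25)
B(1) → Y(24)
Z(25) → A(0)
A(0) → Z(25)
Q(16) → J(9)
T(19) → G(6)

DFKDJQZYAZJG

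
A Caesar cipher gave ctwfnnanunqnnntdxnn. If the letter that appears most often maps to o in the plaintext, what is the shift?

The most frequent ciphertext letter is n (appears 9 times).
n is position 13; o is position 14.
Shift = -1≡25.

25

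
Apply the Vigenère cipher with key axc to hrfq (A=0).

hohq

Repeat the key across the message: axca
h(7)+a(0): 7 → h
r(17)+x(23): 40≡14 → o
f(5)+c(2): 7 → h
q(16)+a(0): 16 → q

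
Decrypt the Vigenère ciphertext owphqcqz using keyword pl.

Repeat the key across the ciphertext: plplplpl
o(14)−p(15): -1≡25 → z
w(22)−l(11): 11 → l
p(15)−p(15): 0 → a
h(7)−l(11): -4≡22 → w
q(16)−p(15): 1 → b
c(2)−l(11): -9≡17 → r
q(16)−p(15): 1 → b
z(25)−l(11): 14 → o

zlawbrbo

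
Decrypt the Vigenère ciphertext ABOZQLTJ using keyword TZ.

HCVAXMAK

Repeat the key across the ciphertext: TZTZTZTZ
A(0)−T(19): -19≡7 → H
B(1)−Z(25): -24≡2 → C
O(14)−T(19): -5≡21 → V
Z(25)−Z(25): 0 → A
Q(16)−T(19): -3≡23 → X
L(11)−Z(25): -14≡12 → M
T(19)−T(19): 0 → A
J(9)−Z(25): -16≡10 → K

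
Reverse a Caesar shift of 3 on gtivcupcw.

dqfszrmzt

g(6): 6−3=3 → d
t(19): 19−3=16 → q
i(8): 8−3=5 → f
v(21): 21−3=18 → s
c(2): 2−3=-1≡25 → z
u(20): 20−3=17 → r
p(15): 15−3=12 → m
c(2): 2−3=-1≡25 → z
w(22): 22−3=19 → t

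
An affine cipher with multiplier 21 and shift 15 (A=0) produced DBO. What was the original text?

The inverse of 21 mod 26 is 5, since 21·5=105≡1. Apply D(y)=5·(y−15) mod 26:
D(3): 5·(3−15)=-60≡18 → S
B(1): 5·(1−15)=-70≡8 → I
O(14): 5·(14−15)=-5≡21 → V

SIV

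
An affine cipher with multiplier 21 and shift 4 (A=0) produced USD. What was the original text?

CSV

The inverse of 21 mod 26 is 5, since 21·5=105≡1. Apply D(y)=5·(y−4) mod 26:
U(20): 5·(20−4)=80≡2 → C
S(18): 5·(18−4)=70≡18 → S
D(3): 5·(3−4)=-5≡21 → V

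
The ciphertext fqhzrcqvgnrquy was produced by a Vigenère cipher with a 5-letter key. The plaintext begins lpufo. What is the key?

ubnud

Subtract each crib letter from the matching ciphertext letter (mod 26):
f(5)−l(11)=-6≡20 → u
q(16)−p(15)=1 → b
h(7)−u(20)=-13≡13 → n
z(25)−f(5)=20 → u
r(17)−o(14)=3 → d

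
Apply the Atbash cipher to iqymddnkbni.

rjbnwwmpymr

i(8) → r(17)
q(16) → j(9)
y(24) → b(1)
m(12) → n(13)
d(3) → w(22)
d(3) → w(22)
n(13) → m(12)
k(10) → p(15)
b(1) → y(24)
n(13) → m(12)
i(8) → r(17)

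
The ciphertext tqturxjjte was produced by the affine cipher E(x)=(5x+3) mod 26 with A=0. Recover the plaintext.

ynytiewwyv

The inverse of 5 mod 26 is 21, since 5·21=105≡1. Apply D(y)=21·(y−3) mod 26:
t(19): 21·(19−3)=336≡24 → y
q(16): 21·(16−3)=273≡13 → n
t(19): 21·(19−3)=336≡24 → y
u(20): 21·(20−3)=357≡19 → t
r(17): 21·(17−3)=294≡8 → i
x(23): 21·(23−3)=420≡4 → e
j(9): 21·(9−3)=126≡22 → w
j(9): 21·(9−3)=126≡22 → w
t(19): 21·(19−3)=336≡24 → y
e(4): 21·(4−3)=21 → v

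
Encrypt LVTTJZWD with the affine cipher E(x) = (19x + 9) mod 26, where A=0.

L(11): 19·11+9=218≡10 → K
V(21): 19·21+9=408≡18 → S
T(19): 19·19+9=370≡6 → G
T(19): 19·19+9=370≡6 → G
J(9): 19·9+9=180≡24 → Y
Z(25): 19·25+9=484≡16 → Q
W(22): 19·22+9=427≡11 → L
D(3): 19·3+9=66≡14 → O

KSGGYQLO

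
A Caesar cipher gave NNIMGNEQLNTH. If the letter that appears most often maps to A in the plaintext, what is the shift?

The most frequent ciphertext letter is N (appears 4 times).
N is position 13; A is position 0.
Shift = 13.

13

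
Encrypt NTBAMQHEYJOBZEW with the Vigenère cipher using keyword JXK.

WQLJJAQBISLLIBG

Repeat the key across the message: JXKJXKJXKJXKJXK
N(13)+J(9): 22 → W
T(19)+X(23): 42≡16 → Q
B(1)+K(10): 11 → L
A(0)+J(9): 9 → J
M(12)+X(23): 35≡9 → J
Q(16)+K(10): 26≡0 → A
H(7)+J(9): 16 → Q
E(4)+X(23): 27≡1 → B
Y(24)+K(10): 34≡8 → I
J(9)+J(9): 18 → S
O(14)+X(23): 37≡11 → L
B(1)+K(10): 11 → L
Z(25)+J(9): 34≡8 → I
E(4)+X(23): 27≡1 → B
W(22)+K(10): 32≡6 → G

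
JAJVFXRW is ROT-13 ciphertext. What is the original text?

WNWISKEJ

J(9): 9−13=-4≡22 → W
A(0): 0−13=-13≡13 → N
J(9): 9−13=-4≡22 → W
V(21): 21−13=8 → I
F(5): 5−13=-8≡18 → S
X(23): 23−13=10 → K
R(17): 17−13=4 → E
W(22): 22−13=9 → J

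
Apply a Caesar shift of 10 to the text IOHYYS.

I(8): 8+10=18 → S
O(14): 14+10=24 → Y
H(7): 7+10=17 → R
Y(24): 24+10=34≡8 → I
Y(24): 24+10=34≡8 → I
S(18): 18+10=28≡2 → C

SYRIIC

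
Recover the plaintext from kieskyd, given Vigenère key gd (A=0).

efypevx

Repeat the key across the ciphertext: gdgdgdg
k(10)−g(6): 4 → e
i(8)−d(3): 5 → f
e(4)−g(6): -2≡24 → y
s(18)−d(3): 15 → p
k(10)−g(6): 4 → e
y(24)−d(3): 21 → v
d(3)−g(6): -3≡23 → x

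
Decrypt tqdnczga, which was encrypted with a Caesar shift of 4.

t(19): 19−4=15 → p
q(16): 16−4=12 → m
d(3): 3−4=-1≡25 → z
n(13): 13−4=9 → j
c(2): 2−4=-2≡24 → y
z(25): 25−4=21 → v
g(6): 6−4=2 → c
a(0): 0−4=-4≡22 → w

pmzjyvcw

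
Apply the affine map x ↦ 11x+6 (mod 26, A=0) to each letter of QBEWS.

Q(16): 11·16+6=182≡0 → A
B(1): 11·1+6=17 → R
E(4): 11·4+6=50≡24 → Y
W(22): 11·22+6=248≡14 → O
S(18): 11·18+6=204≡22 → W

ARYOW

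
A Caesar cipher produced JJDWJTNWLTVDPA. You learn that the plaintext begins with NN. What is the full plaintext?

NNHANXRAPXZHTE

From the crib: J(9)−N(13)=-4≡22, so the shift is 22.
Subtract 22 from each ciphertext letter:
J(9): 9−22=-13≡13 → N
J(9): 9−22=-13≡13 → N
D(3): 3−22=-19≡7 → H
W(22): 22−22=0 → A
J(9): 9−22=-13≡13 → N
T(19): 19−22=-3≡23 → X
N(13): 13−22=-9≡17 → R
W(22): 22−22=0 → A
L(11): 11−22=-11≡15 → P
T(19): 19−22=-3≡23 → X
V(21): 21−22=-1≡25 → Z
D(3): 3−22=-19≡7 → H
P(15): 15−22=-7≡19 → T
A(0): 0−22=-22≡4 → E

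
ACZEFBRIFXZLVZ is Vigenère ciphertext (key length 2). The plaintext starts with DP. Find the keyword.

XN

Subtract each crib letter from the matching ciphertext letter (mod 26):
A(0)−D(3)=-3≡23 → X
C(2)−P(15)=-13≡13 → N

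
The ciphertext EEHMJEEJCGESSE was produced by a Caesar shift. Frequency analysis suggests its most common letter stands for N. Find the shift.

The most frequent ciphertext letter is E (appears 6 times).
E is position 4; N is position 13.
Shift = -9≡17.

17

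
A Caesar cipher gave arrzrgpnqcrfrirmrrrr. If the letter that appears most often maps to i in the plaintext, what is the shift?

The most frequent ciphertext letter is r (appears 10 times).
r is position 17; i is position 8.
Shift = 9.

9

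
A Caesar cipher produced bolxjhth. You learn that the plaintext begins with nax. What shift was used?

From the crib: b(1)−n(13)=-12≡14, so the shift is 14.

14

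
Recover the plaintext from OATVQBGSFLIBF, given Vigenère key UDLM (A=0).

UXIJWYVGLIXPL

Repeat the key across the ciphertext: UDLMUDLMUDLMU
O(14)−U(20): -6≡20 → U
A(0)−D(3): -3≡23 → X
T(19)−L(11): 8 → I
V(21)−M(12): 9 → J
Q(16)−U(20): -4≡22 → W
B(1)−D(3): -2≡24 → Y
G(6)−L(11): -5≡21 → V
S(18)−M(12): 6 → G
F(5)−U(20): -15≡11 → L
L(11)−D(3): 8 → I
I(8)−L(11): -3≡23 → X
B(1)−M(12): -11≡15 → P
F(5)−U(20): -15≡11 → L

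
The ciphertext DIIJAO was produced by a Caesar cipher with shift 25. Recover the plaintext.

EJJKBP

D(3): 3−25=-22≡4 → E
I(8): 8−25=-17≡9 → J
I(8): 8−25=-17≡9 → J
J(9): 9−25=-16≡10 → K
A(0): 0−25=-25≡1 → B
O(14): 14−25=-11≡15 → P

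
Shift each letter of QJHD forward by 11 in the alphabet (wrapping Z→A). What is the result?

BUSO

Q(16): 16+11=27≡1 → B
J(9): 9+11=20 → U
H(7): 7+11=18 → S
D(3): 3+11=14 → O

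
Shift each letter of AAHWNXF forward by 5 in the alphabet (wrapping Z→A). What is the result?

A(0): 0+5=5 → F
A(0): 0+5=5 → F
H(7): 7+5=12 → M
W(22): 22+5=27≡1 → B
N(13): 13+5=18 → S
X(23): 23+5=28≡2 → C
F(5): 5+5=10 → K

FFMBSCK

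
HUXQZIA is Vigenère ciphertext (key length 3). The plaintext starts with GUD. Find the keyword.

Subtract each crib letter from the matching ciphertext letter (mod 26):
H(7)−G(6)=1 → B
U(20)−U(20)=0 → A
X(23)−D(3)=20 → U

BAU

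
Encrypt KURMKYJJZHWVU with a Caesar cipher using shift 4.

OYVQOCNNDLAZY

K(10): 10+4=14 → O
U(20): 20+4=24 → Y
R(17): 17+4=21 → V
M(12): 12+4=16 → Q
K(10): 10+4=14 → O
Y(24): 24+4=28≡2 → C
J(9): 9+4=13 → N
J(9): 9+4=13 → N
Z(25): 25+4=29≡3 → D
H(7): 7+4=11 → L
W(22): 22+4=26≡0 → A
V(21): 21+4=25 → Z
U(20): 20+4=24 → Y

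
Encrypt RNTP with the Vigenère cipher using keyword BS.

Repeat the key across the message: BSBS
R(17)+B(1): 18 → S
N(13)+S(18): 31≡5 → F
T(19)+B(1): 20 → U
P(15)+S(18): 33≡7 → H

SFUH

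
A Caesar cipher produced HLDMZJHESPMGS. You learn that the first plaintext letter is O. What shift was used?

19

From the crib: H(7)−O(14)=-7≡19, so the shift is 19.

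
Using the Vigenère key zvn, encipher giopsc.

Repeat the key across the message: zvnzvn
g(6)+z(25): 31≡5 → f
i(8)+v(21): 29≡3 → d
o(14)+n(13): 27≡1 → b
p(15)+z(25): 40≡14 → o
s(18)+v(21): 39≡13 → n
c(2)+n(13): 15 → p

fdbonp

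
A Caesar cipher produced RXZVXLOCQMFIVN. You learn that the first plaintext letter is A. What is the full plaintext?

From the crib: R(17)−A(0)=17, so the shift is 17.
Subtract 17 from each ciphertext letter:
R(17): 17−17=0 → A
X(23): 23−17=6 → G
Z(25): 25−17=8 → I
V(21): 21−17=4 → E
X(23): 23−17=6 → G
L(11): 11−17=-6≡20 → U
O(14): 14−17=-3≡23 → X
C(2): 2−17=-15≡11 → L
Q(16): 16−17=-1≡25 → Z
M(12): 12−17=-5≡21 → V
F(5): 5−17=-12≡14 → O
I(8): 8−17=-9≡17 → R
V(21): 21−17=4 → E
N(13): 13−17=-4≡22 → W

AGIEGUXLZVOREW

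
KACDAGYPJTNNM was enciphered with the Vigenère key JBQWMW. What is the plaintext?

BZMHOKPOTXBRD

Repeat the key across the ciphertext: JBQWMWJBQWMWJ
K(10)−J(9): 1 → B
A(0)−B(1): -1≡25 → Z
C(2)−Q(16): -14≡12 → M
D(3)−W(22): -19≡7 → H
A(0)−M(12): -12≡14 → O
G(6)−W(22): -16≡10 → K
Y(24)−J(9): 15 → P
P(15)−B(1): 14 → O
J(9)−Q(16): -7≡19 → T
T(19)−W(22): -3≡23 → X
N(13)−M(12): 1 → B
N(13)−W(22): -9≡17 → R
M(12)−J(9): 3 → D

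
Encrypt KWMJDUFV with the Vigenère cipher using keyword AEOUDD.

Repeat the key across the message: AEOUDDAE
K(10)+A(0): 10 → K
W(22)+E(4): 26≡0 → A
M(12)+O(14): 26≡0 → A
J(9)+U(20): 29≡3 → D
D(3)+D(3): 6 → G
U(20)+D(3): 23 → X
F(5)+A(0): 5 → F
V(21)+E(4): 25 → Z

KAADGXFZ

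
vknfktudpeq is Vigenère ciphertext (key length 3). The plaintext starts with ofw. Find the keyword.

Subtract each crib letter from the matching ciphertext letter (mod 26):
v(21)−o(14)=7 → h
k(10)−f(5)=5 → f
n(13)−w(22)=-9≡17 → r

hfr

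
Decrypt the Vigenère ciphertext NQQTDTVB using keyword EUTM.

Repeat the key across the ciphertext: EUTMEUTM
N(13)−E(4): 9 → J
Q(16)−U(20): -4≡22 → W
Q(16)−T(19): -3≡23 → X
T(19)−M(12): 7 → H
D(3)−E(4): -1≡25 → Z
T(19)−U(20): -1≡25 → Z
V(21)−T(19): 2 → C
B(1)−M(12): -11≡15 → P

JWXHZZCP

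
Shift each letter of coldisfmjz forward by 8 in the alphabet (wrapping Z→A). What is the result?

kwtlqanurh

c(2): 2+8=10 → k
o(14): 14+8=22 → w
l(11): 11+8=19 → t
d(3): 3+8=11 → l
i(8): 8+8=16 → q
s(18): 18+8=26≡0 → a
f(5): 5+8=13 → n
m(12): 12+8=20 → u
j(9): 9+8=17 → r
z(25): 25+8=33≡7 → h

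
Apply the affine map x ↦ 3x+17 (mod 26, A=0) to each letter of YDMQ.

Y(24): 3·24+17=89≡11 → L
D(3): 3·3+17=26≡0 → A
M(12): 3·12+17=53≡1 → B
Q(16): 3·16+17=65≡13 → N

LABN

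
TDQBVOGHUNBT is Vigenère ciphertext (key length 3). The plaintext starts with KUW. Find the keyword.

Subtract each crib letter from the matching ciphertext letter (mod 26):
T(19)−K(10)=9 → J
D(3)−U(20)=-17≡9 → J
Q(16)−W(22)=-6≡20 → U

JJU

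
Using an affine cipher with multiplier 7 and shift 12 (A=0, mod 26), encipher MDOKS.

M(12): 7·12+12=96≡18 → S
D(3): 7·3+12=33≡7 → H
O(14): 7·14+12=110≡6 → G
K(10): 7·10+12=82≡4 → E
S(18): 7·18+12=138≡8 → I

SHGEI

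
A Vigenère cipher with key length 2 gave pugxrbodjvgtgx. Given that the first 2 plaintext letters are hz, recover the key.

Subtract each crib letter from the matching ciphertext letter (mod 26):
p(15)−h(7)=8 → i
u(20)−z(25)=-5≡21 → v

iv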